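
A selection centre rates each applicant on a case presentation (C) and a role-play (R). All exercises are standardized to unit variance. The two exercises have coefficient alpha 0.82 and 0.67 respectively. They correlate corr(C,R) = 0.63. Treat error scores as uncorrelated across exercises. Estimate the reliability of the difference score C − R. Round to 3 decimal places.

Var(C−R) = 1 + 1 − 2·0.63 = 2 − 1.26 = 0.74.
Under uncorrelated errors the observed covariances equal the true-score covariances, so only the own-variance terms attenuate.
True-score variance = [0.82 + 0.67] − 1.26 = 1.49 − 1.26 = 0.23.
Reliability = 0.23 / 0.74 = 0.311.

0.311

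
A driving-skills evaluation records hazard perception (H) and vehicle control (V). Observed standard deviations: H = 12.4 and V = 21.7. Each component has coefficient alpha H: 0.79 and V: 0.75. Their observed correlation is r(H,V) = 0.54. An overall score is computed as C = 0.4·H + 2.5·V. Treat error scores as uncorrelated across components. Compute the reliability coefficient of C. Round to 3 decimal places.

Var(C) = 0.4²·12.4² + 2.5²·21.7² + 2·[12.4·21.7·0.54] = 2967.66 + 290.606 = 3258.27.
Under uncorrelated errors the observed covariances equal the true-score covariances, so only the own-variance terms attenuate.
True-score variance = [0.4²·12.4²·0.79 + 2.5²·21.7²·0.75] + 290.606 = 2226.73 + 290.606 = 2517.34.
Reliability = 2517.34 / 3258.27 = 0.773.

0.773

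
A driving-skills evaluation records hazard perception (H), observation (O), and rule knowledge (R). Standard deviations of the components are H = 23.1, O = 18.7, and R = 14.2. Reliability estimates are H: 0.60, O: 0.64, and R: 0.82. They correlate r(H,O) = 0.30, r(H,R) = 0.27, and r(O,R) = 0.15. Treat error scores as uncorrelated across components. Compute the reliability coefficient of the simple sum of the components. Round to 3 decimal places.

Var(H+O+R) = 23.1² + 18.7² + 14.2² + 2·[23.1·18.7·0.30 + 23.1·14.2·0.27 + 18.7·14.2·0.15] = 1084.94 + 515.975 = 1600.91.
Because errors are independent across components, Cov(Tᵢ,Tⱼ) = Cov(Xᵢ,Xⱼ); the off-diagonal part of the true-score variance is the same as above.
True-score variance = [23.1²·0.60 + 18.7²·0.64 + 14.2²·0.82] + 515.975 = 709.312 + 515.975 = 1225.29.
Reliability = 1225.29 / 1600.91 = 0.765.

0.765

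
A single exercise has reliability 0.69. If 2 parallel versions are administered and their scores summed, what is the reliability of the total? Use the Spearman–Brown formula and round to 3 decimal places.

0.817

ρ_k = kρ / (1 + (k−1)ρ) = 2·0.69 / (1 + 1·0.69) = 1.380 / 1.690 = 0.817.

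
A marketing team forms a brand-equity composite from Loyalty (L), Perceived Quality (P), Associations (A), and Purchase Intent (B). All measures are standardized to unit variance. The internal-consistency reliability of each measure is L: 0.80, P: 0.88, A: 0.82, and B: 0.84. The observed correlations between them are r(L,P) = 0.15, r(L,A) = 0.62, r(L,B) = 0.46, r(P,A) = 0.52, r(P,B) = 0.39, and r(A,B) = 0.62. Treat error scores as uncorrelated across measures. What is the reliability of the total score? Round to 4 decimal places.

Var(L+P+A+B) = 4 + 2·[0.15 + 0.62 + 0.46 + 0.52 + 0.39 + 0.62] = 4 + 5.52 = 9.52.
With uncorrelated errors the cross-covariances are all true-score covariance, so they carry over unchanged; only the diagonal terms shrink to ρᵢσᵢ².
True-score variance = [0.80 + 0.88 + 0.82 + 0.84] + 5.52 = 3.34 + 5.52 = 8.86.
Reliability = 8.86 / 9.52 = 0.9307.

0.9307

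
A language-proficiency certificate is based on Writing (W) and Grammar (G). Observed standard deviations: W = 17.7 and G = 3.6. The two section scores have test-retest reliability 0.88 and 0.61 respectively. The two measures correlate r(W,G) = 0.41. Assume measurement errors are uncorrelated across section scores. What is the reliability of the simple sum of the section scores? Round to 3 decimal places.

0.887

Var(W+G) = 17.7² + 3.6² + 2·[17.7·3.6·0.41] = 326.25 + 52.2504 = 378.5.
Because errors are independent across components, Cov(Tᵢ,Tⱼ) = Cov(Xᵢ,Xⱼ); the off-diagonal part of the true-score variance is the same as above.
True-score variance = [17.7²·0.88 + 3.6²·0.61] + 52.2504 = 283.601 + 52.2504 = 335.851.
Reliability = 335.851 / 378.5 = 0.887.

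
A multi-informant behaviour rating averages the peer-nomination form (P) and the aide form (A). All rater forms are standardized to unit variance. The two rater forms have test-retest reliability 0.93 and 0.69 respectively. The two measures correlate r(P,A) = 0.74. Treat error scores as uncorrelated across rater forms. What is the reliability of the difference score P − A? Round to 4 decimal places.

Var(P−A) = 1 + 1 − 2·0.74 = 2 − 1.48 = 0.52.
Because errors are independent across components, Cov(Tᵢ,Tⱼ) = Cov(Xᵢ,Xⱼ); the off-diagonal part of the true-score variance is the same as above.
True-score variance = [0.93 + 0.69] − 1.48 = 1.62 − 1.48 = 0.14.
Reliability = 0.14 / 0.52 = 0.2692.

0.2692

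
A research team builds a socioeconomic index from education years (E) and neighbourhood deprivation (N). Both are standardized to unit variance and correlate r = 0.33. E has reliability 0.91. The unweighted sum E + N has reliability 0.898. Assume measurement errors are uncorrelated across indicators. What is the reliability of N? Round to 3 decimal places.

Var(E+N) = 2 + 2·0.33 = 2.660.
True-score variance = ρ_E + ρ_N + 2·0.33, so 0.898 = (0.91 + ρ_N + 0.66) / 2.660.
ρ_N = 0.898·2.660 − 0.91 − 0.66 = 0.819.

0.819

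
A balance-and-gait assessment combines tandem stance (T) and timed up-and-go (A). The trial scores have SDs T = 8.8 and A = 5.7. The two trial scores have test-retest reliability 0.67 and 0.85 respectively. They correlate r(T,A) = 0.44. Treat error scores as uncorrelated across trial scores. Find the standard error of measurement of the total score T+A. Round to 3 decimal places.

5.516

Var(total) = 109.93 + 44.1408 = 154.071.
True-score variance = 79.5013 + 44.1408 = 123.642, so reliability = 0.8025.
Error variance = 154.071 − 123.642 = 30.4287; SEM = √30.4287 = 5.516.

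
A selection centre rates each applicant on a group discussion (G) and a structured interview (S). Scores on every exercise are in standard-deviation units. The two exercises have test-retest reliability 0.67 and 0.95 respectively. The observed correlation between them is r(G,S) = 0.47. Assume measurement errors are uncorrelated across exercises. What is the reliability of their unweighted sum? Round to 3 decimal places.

0.871

Var(G+S) = 2 + 2·[0.47] = 2 + 0.94 = 2.94.
Under uncorrelated errors the observed covariances equal the true-score covariances, so only the own-variance terms attenuate.
True-score variance = [0.67 + 0.95] + 0.94 = 1.62 + 0.94 = 2.56.
Reliability = 2.56 / 2.94 = 0.871.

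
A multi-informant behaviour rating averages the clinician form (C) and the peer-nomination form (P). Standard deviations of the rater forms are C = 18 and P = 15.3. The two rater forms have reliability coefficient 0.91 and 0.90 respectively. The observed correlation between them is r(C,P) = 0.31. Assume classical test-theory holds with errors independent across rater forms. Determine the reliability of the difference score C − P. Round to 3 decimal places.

0.864

Var(C−P) = 18² + 15.3² − 2·18·15.3·0.31 = 558.09 − 170.748 = 387.342.
Under uncorrelated errors the observed covariances equal the true-score covariances, so only the own-variance terms attenuate.
True-score variance = [18²·0.91 + 15.3²·0.90] − 170.748 = 505.521 − 170.748 = 334.773.
Reliability = 334.773 / 387.342 = 0.864.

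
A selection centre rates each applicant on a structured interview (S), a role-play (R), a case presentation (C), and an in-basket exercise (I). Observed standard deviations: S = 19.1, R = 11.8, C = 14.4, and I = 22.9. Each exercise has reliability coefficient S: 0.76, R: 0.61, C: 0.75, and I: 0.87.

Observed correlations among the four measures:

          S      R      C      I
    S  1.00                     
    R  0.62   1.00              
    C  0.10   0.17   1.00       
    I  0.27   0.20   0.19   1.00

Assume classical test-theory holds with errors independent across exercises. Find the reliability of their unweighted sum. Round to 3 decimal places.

0.875

Var(S+R+C+I) = 19.1² + 11.8² + 14.4² + 22.9² + 2·[19.1·11.8·0.62 + 19.1·14.4·0.10 + 19.1·22.9·0.27 + 11.8·14.4·0.17 + 11.8·22.9·0.20 + 14.4·22.9·0.19] = 1235.82 + 861.839 = 2097.66.
Because errors are independent across components, Cov(Tᵢ,Tⱼ) = Cov(Xᵢ,Xⱼ); the off-diagonal part of the true-score variance is the same as above.
True-score variance = [19.1²·0.76 + 11.8²·0.61 + 14.4²·0.75 + 22.9²·0.87] + 861.839 = 973.949 + 861.839 = 1835.79.
Reliability = 1835.79 / 2097.66 = 0.875.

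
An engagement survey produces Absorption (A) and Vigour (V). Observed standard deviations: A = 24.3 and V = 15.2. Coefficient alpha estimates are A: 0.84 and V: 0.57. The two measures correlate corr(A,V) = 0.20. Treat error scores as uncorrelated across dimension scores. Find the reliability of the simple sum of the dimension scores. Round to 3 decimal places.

Var(A+V) = 24.3² + 15.2² + 2·[24.3·15.2·0.20] = 821.53 + 147.744 = 969.274.
Because errors are independent across components, Cov(Tᵢ,Tⱼ) = Cov(Xᵢ,Xⱼ); the off-diagonal part of the true-score variance is the same as above.
True-score variance = [24.3²·0.84 + 15.2²·0.57] + 147.744 = 627.704 + 147.744 = 775.448.
Reliability = 775.448 / 969.274 = 0.800.

0.800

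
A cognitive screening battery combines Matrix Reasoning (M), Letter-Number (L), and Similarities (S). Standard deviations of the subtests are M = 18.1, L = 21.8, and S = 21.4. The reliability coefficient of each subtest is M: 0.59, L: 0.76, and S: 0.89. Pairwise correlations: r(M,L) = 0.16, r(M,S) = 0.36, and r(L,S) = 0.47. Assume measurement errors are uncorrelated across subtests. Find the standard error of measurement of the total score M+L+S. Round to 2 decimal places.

17.28

Var(total) = 1260.81 + 843.679 = 2104.49.
True-score variance = 962.057 + 843.679 = 1805.74, so reliability = 0.8580.
Error variance = 2104.49 − 1805.74 = 298.753; SEM = √298.753 = 17.28.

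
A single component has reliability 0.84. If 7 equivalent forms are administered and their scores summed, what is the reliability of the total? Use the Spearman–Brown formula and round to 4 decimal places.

ρ_k = kρ / (1 + (k−1)ρ) = 7·0.84 / (1 + 6·0.84) = 5.880 / 6.040 = 0.9735.

0.9735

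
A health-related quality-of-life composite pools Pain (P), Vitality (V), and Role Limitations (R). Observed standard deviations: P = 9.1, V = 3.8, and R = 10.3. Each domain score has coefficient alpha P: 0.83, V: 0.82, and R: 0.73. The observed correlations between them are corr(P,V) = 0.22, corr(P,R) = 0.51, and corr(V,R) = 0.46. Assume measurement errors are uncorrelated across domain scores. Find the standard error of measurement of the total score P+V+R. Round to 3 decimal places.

Var(total) = 203.34 + 146.829 = 350.169.
True-score variance = 158.019 + 146.829 = 304.847, so reliability = 0.8706.
Error variance = 350.169 − 304.847 = 45.3212; SEM = √45.3212 = 6.732.

6.732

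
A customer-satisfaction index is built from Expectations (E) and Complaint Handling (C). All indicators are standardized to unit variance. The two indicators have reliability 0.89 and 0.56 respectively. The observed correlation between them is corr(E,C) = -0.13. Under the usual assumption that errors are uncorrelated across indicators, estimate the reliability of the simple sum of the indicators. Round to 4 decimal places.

0.6839

Var(E+C) = 2 + 2·[(-0.13)] = 2 − 0.26 = 1.74.
With uncorrelated errors the cross-covariances are all true-score covariance, so they carry over unchanged; only the diagonal terms shrink to ρᵢσᵢ².
True-score variance = [0.89 + 0.56] − 0.26 = 1.45 − 0.26 = 1.19.
Reliability = 1.19 / 1.74 = 0.6839.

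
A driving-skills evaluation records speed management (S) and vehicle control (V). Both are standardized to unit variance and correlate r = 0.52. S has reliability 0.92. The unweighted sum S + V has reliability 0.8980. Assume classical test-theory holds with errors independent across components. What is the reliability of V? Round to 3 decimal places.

0.770

Var(S+V) = 2 + 2·0.52 = 3.040.
True-score variance = ρ_S + ρ_V + 2·0.52, so 0.8980 = (0.92 + ρ_V + 1.04) / 3.040.
ρ_V = 0.8980·3.040 − 0.92 − 1.04 = 0.770.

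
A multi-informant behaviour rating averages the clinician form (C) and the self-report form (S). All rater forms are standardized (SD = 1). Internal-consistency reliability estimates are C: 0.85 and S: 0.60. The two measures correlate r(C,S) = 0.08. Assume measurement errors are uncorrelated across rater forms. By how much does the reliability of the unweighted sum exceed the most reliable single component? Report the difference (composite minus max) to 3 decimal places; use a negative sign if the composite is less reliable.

Var(sum) = 2 + 0.16 = 2.16; true-score variance = 1.45 + 0.16 = 1.61; composite reliability = 0.7454.
Max component reliability = 0.8500.
Difference = 0.7454 − 0.8500 = -0.105.

-0.105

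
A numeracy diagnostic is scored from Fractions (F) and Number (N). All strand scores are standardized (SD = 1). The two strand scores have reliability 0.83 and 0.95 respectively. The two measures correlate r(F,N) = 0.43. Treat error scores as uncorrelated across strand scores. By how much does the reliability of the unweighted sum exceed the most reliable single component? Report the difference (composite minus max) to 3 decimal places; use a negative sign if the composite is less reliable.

Var(sum) = 2 + 0.86 = 2.86; true-score variance = 1.78 + 0.86 = 2.64; composite reliability = 0.9231.
Max component reliability = 0.9500.
Difference = 0.9231 − 0.9500 = -0.027.

-0.027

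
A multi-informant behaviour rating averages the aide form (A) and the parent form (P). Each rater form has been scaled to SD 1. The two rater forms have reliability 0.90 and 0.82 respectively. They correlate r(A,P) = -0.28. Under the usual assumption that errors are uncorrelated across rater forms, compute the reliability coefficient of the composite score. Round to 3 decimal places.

Var(A+P) = 2 + 2·[(-0.28)] = 2 − 0.56 = 1.44.
With uncorrelated errors the cross-covariances are all true-score covariance, so they carry over unchanged; only the diagonal terms shrink to ρᵢσᵢ².
True-score variance = [0.90 + 0.82] − 0.56 = 1.72 − 0.56 = 1.16.
Reliability = 1.16 / 1.44 = 0.806.

0.806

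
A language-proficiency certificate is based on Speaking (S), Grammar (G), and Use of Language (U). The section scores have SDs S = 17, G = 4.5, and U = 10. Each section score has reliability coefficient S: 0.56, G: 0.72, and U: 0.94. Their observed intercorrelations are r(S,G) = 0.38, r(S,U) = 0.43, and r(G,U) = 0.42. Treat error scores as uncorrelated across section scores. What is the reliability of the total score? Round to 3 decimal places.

0.787

Var(S+G+U) = 17² + 4.5² + 10² + 2·[17·4.5·0.38 + 17·10·0.43 + 4.5·10·0.42] = 409.25 + 242.14 = 651.39.
Because errors are independent across components, Cov(Tᵢ,Tⱼ) = Cov(Xᵢ,Xⱼ); the off-diagonal part of the true-score variance is the same as above.
True-score variance = [17²·0.56 + 4.5²·0.72 + 10²·0.94] + 242.14 = 270.42 + 242.14 = 512.56.
Reliability = 512.56 / 651.39 = 0.787.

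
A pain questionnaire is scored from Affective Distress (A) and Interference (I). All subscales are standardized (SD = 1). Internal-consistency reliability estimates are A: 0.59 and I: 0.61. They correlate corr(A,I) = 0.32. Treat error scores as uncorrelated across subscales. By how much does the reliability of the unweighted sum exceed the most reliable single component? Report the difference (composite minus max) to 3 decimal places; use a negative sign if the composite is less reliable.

0.087

Var(sum) = 2 + 0.64 = 2.64; true-score variance = 1.2 + 0.64 = 1.84; composite reliability = 0.6970.
Max component reliability = 0.6100.
Difference = 0.6970 − 0.6100 = 0.087.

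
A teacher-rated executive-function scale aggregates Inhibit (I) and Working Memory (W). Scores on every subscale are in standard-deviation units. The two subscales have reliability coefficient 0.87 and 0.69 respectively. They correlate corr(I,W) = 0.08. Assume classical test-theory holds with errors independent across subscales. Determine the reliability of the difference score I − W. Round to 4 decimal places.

0.7609

Var(I−W) = 1 + 1 − 2·0.08 = 2 − 0.16 = 1.84.
With uncorrelated errors the cross-covariances are all true-score covariance, so they carry over unchanged; only the diagonal terms shrink to ρᵢσᵢ².
True-score variance = [0.87 + 0.69] − 0.16 = 1.56 − 0.16 = 1.4.
Reliability = 1.4 / 1.84 = 0.7609.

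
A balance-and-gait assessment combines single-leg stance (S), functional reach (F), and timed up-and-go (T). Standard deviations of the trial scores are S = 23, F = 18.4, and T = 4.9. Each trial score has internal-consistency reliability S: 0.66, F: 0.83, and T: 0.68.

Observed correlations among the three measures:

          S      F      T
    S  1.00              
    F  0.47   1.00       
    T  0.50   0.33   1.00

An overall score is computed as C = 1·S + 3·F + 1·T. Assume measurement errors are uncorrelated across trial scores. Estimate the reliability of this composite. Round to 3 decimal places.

Var(C) = 23² + 3²·18.4² + 4.9² + 2·[3·23·18.4·0.47 + 23·4.9·0.50 + 3·18.4·4.9·0.33] = 3600.05 + 1484.64 = 5084.69.
With uncorrelated errors the cross-covariances are all true-score covariance, so they carry over unchanged; only the diagonal terms shrink to ρᵢσᵢ².
True-score variance = [23²·0.66 + 3²·18.4²·0.83 + 4.9²·0.68] + 1484.64 = 2894.51 + 1484.64 = 4379.15.
Reliability = 4379.15 / 5084.69 = 0.861.

0.861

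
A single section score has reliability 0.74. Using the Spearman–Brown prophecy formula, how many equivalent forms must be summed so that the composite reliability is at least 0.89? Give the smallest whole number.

3

k ≥ ρ*(1−ρ₁)/(ρ₁(1−ρ*)) = 0.89·0.26 / (0.74·0.11) = 2.843.
Smallest integer k = 3.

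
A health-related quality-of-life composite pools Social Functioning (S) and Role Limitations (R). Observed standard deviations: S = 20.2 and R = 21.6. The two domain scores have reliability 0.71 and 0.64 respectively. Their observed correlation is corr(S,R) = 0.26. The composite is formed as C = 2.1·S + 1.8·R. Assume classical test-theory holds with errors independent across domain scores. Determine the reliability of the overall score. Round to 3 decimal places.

0.744

Var(C) = 2.1²·20.2² + 1.8²·21.6² + 2·[3.78·20.2·21.6·0.26] = 3311.11 + 857.631 = 4168.74.
Because errors are independent across components, Cov(Tᵢ,Tⱼ) = Cov(Xᵢ,Xⱼ); the off-diagonal part of the true-score variance is the same as above.
True-score variance = [2.1²·20.2²·0.71 + 1.8²·21.6²·0.64] + 857.631 = 2245.07 + 857.631 = 3102.7.
Reliability = 3102.7 / 4168.74 = 0.744.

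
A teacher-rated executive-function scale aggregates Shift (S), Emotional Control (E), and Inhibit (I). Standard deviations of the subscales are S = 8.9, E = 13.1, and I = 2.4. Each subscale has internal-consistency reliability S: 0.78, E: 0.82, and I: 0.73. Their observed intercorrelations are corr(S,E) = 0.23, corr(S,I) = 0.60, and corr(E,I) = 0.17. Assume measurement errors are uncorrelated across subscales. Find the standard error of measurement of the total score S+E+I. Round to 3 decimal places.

7.062

Var(total) = 256.58 + 89.953 = 346.533.
True-score variance = 206.709 + 89.953 = 296.662, so reliability = 0.8561.
Error variance = 346.533 − 296.662 = 49.8712; SEM = √49.8712 = 7.062.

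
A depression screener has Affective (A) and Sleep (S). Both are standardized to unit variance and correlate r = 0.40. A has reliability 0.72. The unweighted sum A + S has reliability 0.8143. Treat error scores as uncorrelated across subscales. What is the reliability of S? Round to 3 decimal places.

Var(A+S) = 2 + 2·0.40 = 2.800.
True-score variance = ρ_A + ρ_S + 2·0.40, so 0.8143 = (0.72 + ρ_S + 0.80) / 2.800.
ρ_S = 0.8143·2.800 − 0.72 − 0.80 = 0.760.

0.760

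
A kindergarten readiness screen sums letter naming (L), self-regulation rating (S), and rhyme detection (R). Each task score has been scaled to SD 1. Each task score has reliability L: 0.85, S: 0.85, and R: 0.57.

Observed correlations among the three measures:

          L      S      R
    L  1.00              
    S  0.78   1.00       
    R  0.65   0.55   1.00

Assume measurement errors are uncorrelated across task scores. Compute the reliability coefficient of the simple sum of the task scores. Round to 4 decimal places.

0.8951

Var(L+S+R) = 3 + 2·[0.78 + 0.65 + 0.55] = 3 + 3.96 = 6.96.
Under uncorrelated errors the observed covariances equal the true-score covariances, so only the own-variance terms attenuate.
True-score variance = [0.85 + 0.85 + 0.57] + 3.96 = 2.27 + 3.96 = 6.23.
Reliability = 6.23 / 6.96 = 0.8951.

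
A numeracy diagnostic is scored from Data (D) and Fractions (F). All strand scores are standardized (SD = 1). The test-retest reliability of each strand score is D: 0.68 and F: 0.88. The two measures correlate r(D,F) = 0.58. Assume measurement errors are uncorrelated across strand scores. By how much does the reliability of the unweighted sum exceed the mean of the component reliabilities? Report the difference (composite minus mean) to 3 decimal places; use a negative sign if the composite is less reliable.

0.081

Var(sum) = 2 + 1.16 = 3.16; true-score variance = 1.56 + 1.16 = 2.72; composite reliability = 0.8608.
Mean component reliability = 0.7800.
Difference = 0.8608 − 0.7800 = 0.081.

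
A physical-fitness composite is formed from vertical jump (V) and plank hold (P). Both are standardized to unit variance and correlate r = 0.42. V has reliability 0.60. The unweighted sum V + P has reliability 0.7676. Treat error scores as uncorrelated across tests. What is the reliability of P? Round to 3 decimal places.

0.740

Var(V+P) = 2 + 2·0.42 = 2.840.
True-score variance = ρ_V + ρ_P + 2·0.42, so 0.7676 = (0.60 + ρ_P + 0.84) / 2.840.
ρ_P = 0.7676·2.840 − 0.60 − 0.84 = 0.740.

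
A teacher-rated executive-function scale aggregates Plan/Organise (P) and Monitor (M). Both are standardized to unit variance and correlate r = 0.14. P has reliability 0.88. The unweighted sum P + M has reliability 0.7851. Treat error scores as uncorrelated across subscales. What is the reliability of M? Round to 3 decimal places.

0.630

Var(P+M) = 2 + 2·0.14 = 2.280.
True-score variance = ρ_P + ρ_M + 2·0.14, so 0.7851 = (0.88 + ρ_M + 0.28) / 2.280.
ρ_M = 0.7851·2.280 − 0.88 − 0.28 = 0.630.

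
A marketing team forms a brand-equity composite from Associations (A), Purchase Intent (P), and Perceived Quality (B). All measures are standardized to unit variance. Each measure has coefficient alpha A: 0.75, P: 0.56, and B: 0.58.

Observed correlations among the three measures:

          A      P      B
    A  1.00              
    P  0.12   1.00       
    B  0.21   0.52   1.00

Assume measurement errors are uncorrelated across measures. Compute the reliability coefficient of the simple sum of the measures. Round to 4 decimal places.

Var(A+P+B) = 3 + 2·[0.12 + 0.21 + 0.52] = 3 + 1.7 = 4.7.
Because errors are independent across components, Cov(Tᵢ,Tⱼ) = Cov(Xᵢ,Xⱼ); the off-diagonal part of the true-score variance is the same as above.
True-score variance = [0.75 + 0.56 + 0.58] + 1.7 = 1.89 + 1.7 = 3.59.
Reliability = 3.59 / 4.7 = 0.7638.

0.7638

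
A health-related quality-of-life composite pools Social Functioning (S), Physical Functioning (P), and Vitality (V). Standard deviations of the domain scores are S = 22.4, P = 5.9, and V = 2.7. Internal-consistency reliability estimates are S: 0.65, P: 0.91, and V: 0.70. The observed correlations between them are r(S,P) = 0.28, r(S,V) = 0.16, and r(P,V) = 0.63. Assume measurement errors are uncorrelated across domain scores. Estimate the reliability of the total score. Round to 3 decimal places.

Var(S+P+V) = 22.4² + 5.9² + 2.7² + 2·[22.4·5.9·0.28 + 22.4·2.7·0.16 + 5.9·2.7·0.63] = 543.86 + 113.435 = 657.295.
Under uncorrelated errors the observed covariances equal the true-score covariances, so only the own-variance terms attenuate.
True-score variance = [22.4²·0.65 + 5.9²·0.91 + 2.7²·0.70] + 113.435 = 362.924 + 113.435 = 476.359.
Reliability = 476.359 / 657.295 = 0.725.

0.725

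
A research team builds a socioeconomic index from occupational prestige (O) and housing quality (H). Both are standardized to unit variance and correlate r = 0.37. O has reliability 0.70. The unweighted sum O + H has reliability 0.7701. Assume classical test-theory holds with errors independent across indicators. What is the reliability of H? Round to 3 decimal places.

0.670

Var(O+H) = 2 + 2·0.37 = 2.740.
True-score variance = ρ_O + ρ_H + 2·0.37, so 0.7701 = (0.70 + ρ_H + 0.74) / 2.740.
ρ_H = 0.7701·2.740 − 0.70 − 0.74 = 0.670.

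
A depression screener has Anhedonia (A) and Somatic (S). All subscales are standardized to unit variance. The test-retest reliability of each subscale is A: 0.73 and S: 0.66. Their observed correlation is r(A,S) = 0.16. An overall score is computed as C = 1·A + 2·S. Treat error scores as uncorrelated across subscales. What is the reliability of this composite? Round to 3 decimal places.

Var(C) = 1 + 2² + 2·[2·0.16] = 5 + 0.64 = 5.64.
Because errors are independent across components, Cov(Tᵢ,Tⱼ) = Cov(Xᵢ,Xⱼ); the off-diagonal part of the true-score variance is the same as above.
True-score variance = [0.73 + 2²·0.66] + 0.64 = 3.37 + 0.64 = 4.01.
Reliability = 4.01 / 5.64 = 0.711.

0.711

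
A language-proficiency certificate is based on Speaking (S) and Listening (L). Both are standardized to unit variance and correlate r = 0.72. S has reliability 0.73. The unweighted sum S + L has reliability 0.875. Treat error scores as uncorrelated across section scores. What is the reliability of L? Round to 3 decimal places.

Var(S+L) = 2 + 2·0.72 = 3.440.
True-score variance = ρ_S + ρ_L + 2·0.72, so 0.875 = (0.73 + ρ_L + 1.44) / 3.440.
ρ_L = 0.875·3.440 − 0.73 − 1.44 = 0.840.

0.840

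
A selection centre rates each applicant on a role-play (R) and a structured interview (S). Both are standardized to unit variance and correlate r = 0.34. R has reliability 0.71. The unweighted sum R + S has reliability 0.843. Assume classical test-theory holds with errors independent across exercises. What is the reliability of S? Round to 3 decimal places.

Var(R+S) = 2 + 2·0.34 = 2.680.
True-score variance = ρ_R + ρ_S + 2·0.34, so 0.843 = (0.71 + ρ_S + 0.68) / 2.680.
ρ_S = 0.843·2.680 − 0.71 − 0.68 = 0.869.

0.869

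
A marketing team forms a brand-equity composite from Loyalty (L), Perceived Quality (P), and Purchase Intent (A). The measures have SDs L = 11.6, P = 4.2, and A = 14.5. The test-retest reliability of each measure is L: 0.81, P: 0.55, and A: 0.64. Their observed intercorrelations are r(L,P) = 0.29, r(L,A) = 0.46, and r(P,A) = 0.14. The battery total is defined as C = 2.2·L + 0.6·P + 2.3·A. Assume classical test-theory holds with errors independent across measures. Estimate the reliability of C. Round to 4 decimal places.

Var(C) = 2.2²·11.6² + 0.6²·4.2² + 2.3²·14.5² + 2·[1.32·11.6·4.2·0.29 + 5.06·11.6·14.5·0.46 + 1.38·4.2·14.5·0.14] = 1769.84 + 843.836 = 2613.68.
Under uncorrelated errors the observed covariances equal the true-score covariances, so only the own-variance terms attenuate.
True-score variance = [2.2²·11.6²·0.81 + 0.6²·4.2²·0.55 + 2.3²·14.5²·0.64] + 843.836 = 1242.84 + 843.836 = 2086.68.
Reliability = 2086.68 / 2613.68 = 0.7984.

0.7984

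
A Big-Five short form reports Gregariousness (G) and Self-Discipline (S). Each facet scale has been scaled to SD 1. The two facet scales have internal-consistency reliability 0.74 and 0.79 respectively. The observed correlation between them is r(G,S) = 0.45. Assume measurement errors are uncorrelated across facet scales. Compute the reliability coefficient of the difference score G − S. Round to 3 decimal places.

Var(G−S) = 1 + 1 − 2·0.45 = 2 − 0.9 = 1.1.
With uncorrelated errors the cross-covariances are all true-score covariance, so they carry over unchanged; only the diagonal terms shrink to ρᵢσᵢ².
True-score variance = [0.74 + 0.79] − 0.9 = 1.53 − 0.9 = 0.63.
Reliability = 0.63 / 1.1 = 0.573.

0.573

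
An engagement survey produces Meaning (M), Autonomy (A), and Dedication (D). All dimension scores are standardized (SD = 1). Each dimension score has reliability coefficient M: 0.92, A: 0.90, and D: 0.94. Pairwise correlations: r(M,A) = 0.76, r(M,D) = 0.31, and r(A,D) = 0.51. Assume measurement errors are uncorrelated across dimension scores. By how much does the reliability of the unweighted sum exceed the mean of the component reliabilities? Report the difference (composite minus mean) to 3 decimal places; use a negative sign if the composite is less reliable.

Var(sum) = 3 + 3.16 = 6.16; true-score variance = 2.76 + 3.16 = 5.92; composite reliability = 0.9610.
Mean component reliability = 0.9200.
Difference = 0.9610 − 0.9200 = 0.041.

0.041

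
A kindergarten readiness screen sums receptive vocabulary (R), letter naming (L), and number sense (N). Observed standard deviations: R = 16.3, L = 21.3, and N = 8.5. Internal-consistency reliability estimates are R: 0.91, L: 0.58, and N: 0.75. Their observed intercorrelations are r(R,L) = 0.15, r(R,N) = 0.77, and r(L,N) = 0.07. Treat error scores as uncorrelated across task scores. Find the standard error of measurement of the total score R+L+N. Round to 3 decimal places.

Var(total) = 791.63 + 342.871 = 1134.5.
True-score variance = 559.106 + 342.871 = 901.977, so reliability = 0.7950.
Error variance = 1134.5 − 901.977 = 232.524; SEM = √232.524 = 15.249.

15.249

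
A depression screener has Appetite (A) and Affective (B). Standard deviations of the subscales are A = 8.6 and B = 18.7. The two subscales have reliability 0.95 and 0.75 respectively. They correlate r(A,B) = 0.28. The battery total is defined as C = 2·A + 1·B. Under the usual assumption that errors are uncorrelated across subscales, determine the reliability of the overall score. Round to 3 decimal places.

0.876

Var(C) = 2²·8.6² + 18.7² + 2·[2·8.6·18.7·0.28] = 645.53 + 180.118 = 825.648.
Under uncorrelated errors the observed covariances equal the true-score covariances, so only the own-variance terms attenuate.
True-score variance = [2²·8.6²·0.95 + 18.7²·0.75] + 180.118 = 543.315 + 180.118 = 723.434.
Reliability = 723.434 / 825.648 = 0.876.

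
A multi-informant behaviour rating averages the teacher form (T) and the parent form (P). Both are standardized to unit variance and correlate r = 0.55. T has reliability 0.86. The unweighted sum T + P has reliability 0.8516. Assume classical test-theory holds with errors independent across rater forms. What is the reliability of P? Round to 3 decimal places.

0.680

Var(T+P) = 2 + 2·0.55 = 3.100.
True-score variance = ρ_T + ρ_P + 2·0.55, so 0.8516 = (0.86 + ρ_P + 1.10) / 3.100.
ρ_P = 0.8516·3.100 − 0.86 − 1.10 = 0.680.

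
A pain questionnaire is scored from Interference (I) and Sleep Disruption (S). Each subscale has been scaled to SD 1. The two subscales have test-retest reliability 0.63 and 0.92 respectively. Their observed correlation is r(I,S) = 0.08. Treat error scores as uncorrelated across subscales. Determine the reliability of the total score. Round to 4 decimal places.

0.7917

Var(I+S) = 2 + 2·[0.08] = 2 + 0.16 = 2.16.
Because errors are independent across components, Cov(Tᵢ,Tⱼ) = Cov(Xᵢ,Xⱼ); the off-diagonal part of the true-score variance is the same as above.
True-score variance = [0.63 + 0.92] + 0.16 = 1.55 + 0.16 = 1.71.
Reliability = 1.71 / 2.16 = 0.7917.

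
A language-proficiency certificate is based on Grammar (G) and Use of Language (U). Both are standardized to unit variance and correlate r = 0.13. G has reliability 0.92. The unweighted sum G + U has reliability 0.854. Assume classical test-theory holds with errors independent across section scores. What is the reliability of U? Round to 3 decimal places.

0.750

Var(G+U) = 2 + 2·0.13 = 2.260.
True-score variance = ρ_G + ρ_U + 2·0.13, so 0.854 = (0.92 + ρ_U + 0.26) / 2.260.
ρ_U = 0.854·2.260 − 0.92 − 0.26 = 0.750.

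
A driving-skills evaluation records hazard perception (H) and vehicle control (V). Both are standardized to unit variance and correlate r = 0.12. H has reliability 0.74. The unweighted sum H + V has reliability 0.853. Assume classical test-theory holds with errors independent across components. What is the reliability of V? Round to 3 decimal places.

0.931

Var(H+V) = 2 + 2·0.12 = 2.240.
True-score variance = ρ_H + ρ_V + 2·0.12, so 0.853 = (0.74 + ρ_V + 0.24) / 2.240.
ρ_V = 0.853·2.240 − 0.74 − 0.24 = 0.931.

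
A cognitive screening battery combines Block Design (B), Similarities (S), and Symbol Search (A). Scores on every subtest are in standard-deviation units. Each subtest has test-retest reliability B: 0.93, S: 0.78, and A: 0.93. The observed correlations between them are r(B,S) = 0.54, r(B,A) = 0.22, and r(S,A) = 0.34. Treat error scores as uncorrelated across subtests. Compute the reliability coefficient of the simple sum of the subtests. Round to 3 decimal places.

Var(B+S+A) = 3 + 2·[0.54 + 0.22 + 0.34] = 3 + 2.2 = 5.2.
Under uncorrelated errors the observed covariances equal the true-score covariances, so only the own-variance terms attenuate.
True-score variance = [0.93 + 0.78 + 0.93] + 2.2 = 2.64 + 2.2 = 4.84.
Reliability = 4.84 / 5.2 = 0.931.

0.931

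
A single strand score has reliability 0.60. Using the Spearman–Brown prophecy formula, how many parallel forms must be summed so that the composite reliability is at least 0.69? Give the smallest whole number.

k ≥ ρ*(1−ρ₁)/(ρ₁(1−ρ*)) = 0.69·0.40 / (0.60·0.31) = 1.484.
Smallest integer k = 2.

2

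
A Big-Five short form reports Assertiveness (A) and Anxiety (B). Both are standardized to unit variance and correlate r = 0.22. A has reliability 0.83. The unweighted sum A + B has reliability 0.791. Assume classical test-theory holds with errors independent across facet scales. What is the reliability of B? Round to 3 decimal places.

0.660

Var(A+B) = 2 + 2·0.22 = 2.440.
True-score variance = ρ_A + ρ_B + 2·0.22, so 0.791 = (0.83 + ρ_B + 0.44) / 2.440.
ρ_B = 0.791·2.440 − 0.83 − 0.44 = 0.660.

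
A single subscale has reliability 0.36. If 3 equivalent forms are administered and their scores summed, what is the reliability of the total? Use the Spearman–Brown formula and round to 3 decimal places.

ρ_k = kρ / (1 + (k−1)ρ) = 3·0.36 / (1 + 2·0.36) = 1.080 / 1.720 = 0.628.

0.628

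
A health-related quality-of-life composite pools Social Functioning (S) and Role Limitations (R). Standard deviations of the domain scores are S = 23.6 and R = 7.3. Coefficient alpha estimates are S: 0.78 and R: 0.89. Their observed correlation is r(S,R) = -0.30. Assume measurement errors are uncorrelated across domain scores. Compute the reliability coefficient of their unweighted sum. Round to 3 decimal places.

Var(S+R) = 23.6² + 7.3² + 2·[23.6·7.3·(-0.30)] = 610.25 − 103.368 = 506.882.
Under uncorrelated errors the observed covariances equal the true-score covariances, so only the own-variance terms attenuate.
True-score variance = [23.6²·0.78 + 7.3²·0.89] − 103.368 = 481.857 − 103.368 = 378.489.
Reliability = 378.489 / 506.882 = 0.747.

0.747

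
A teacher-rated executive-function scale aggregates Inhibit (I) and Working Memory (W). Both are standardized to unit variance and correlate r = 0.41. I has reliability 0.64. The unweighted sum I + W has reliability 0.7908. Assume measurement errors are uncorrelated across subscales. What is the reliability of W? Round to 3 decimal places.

0.770

Var(I+W) = 2 + 2·0.41 = 2.820.
True-score variance = ρ_I + ρ_W + 2·0.41, so 0.7908 = (0.64 + ρ_W + 0.82) / 2.820.
ρ_W = 0.7908·2.820 − 0.64 − 0.82 = 0.770.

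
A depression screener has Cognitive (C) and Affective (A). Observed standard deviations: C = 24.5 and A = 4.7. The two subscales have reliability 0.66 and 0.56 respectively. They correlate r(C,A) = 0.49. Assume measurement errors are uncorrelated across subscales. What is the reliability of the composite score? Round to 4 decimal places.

Var(C+A) = 24.5² + 4.7² + 2·[24.5·4.7·0.49] = 622.34 + 112.847 = 735.187.
With uncorrelated errors the cross-covariances are all true-score covariance, so they carry over unchanged; only the diagonal terms shrink to ρᵢσᵢ².
True-score variance = [24.5²·0.66 + 4.7²·0.56] + 112.847 = 408.535 + 112.847 = 521.382.
Reliability = 521.382 / 735.187 = 0.7092.

0.7092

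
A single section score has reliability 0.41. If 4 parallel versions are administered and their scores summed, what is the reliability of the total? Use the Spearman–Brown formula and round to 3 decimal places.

ρ_k = kρ / (1 + (k−1)ρ) = 4·0.41 / (1 + 3·0.41) = 1.640 / 2.230 = 0.735.

0.735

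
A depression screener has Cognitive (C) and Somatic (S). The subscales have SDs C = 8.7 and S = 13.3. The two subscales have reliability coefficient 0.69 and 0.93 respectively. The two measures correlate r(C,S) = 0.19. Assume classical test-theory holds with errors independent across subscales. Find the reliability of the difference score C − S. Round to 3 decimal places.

0.828

Var(C−S) = 8.7² + 13.3² − 2·8.7·13.3·0.19 = 252.58 − 43.9698 = 208.61.
With uncorrelated errors the cross-covariances are all true-score covariance, so they carry over unchanged; only the diagonal terms shrink to ρᵢσᵢ².
True-score variance = [8.7²·0.69 + 13.3²·0.93] − 43.9698 = 216.734 − 43.9698 = 172.764.
Reliability = 172.764 / 208.61 = 0.828.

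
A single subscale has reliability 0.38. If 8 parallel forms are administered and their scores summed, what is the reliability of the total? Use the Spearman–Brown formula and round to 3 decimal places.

ρ_k = kρ / (1 + (k−1)ρ) = 8·0.38 / (1 + 7·0.38) = 3.040 / 3.660 = 0.831.

0.831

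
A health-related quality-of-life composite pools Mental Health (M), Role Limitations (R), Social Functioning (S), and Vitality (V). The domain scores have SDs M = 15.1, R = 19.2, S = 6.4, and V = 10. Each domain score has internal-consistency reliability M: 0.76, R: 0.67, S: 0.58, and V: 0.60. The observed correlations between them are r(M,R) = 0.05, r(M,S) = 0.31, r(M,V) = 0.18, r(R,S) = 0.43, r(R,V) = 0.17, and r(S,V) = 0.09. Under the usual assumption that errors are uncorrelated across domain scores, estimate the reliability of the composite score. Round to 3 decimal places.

Var(M+R+S+V) = 15.1² + 19.2² + 6.4² + 10² + 2·[15.1·19.2·0.05 + 15.1·6.4·0.31 + 15.1·10·0.18 + 19.2·6.4·0.43 + 19.2·10·0.17 + 6.4·10·0.09] = 737.61 + 325.746 = 1063.36.
Because errors are independent across components, Cov(Tᵢ,Tⱼ) = Cov(Xᵢ,Xⱼ); the off-diagonal part of the true-score variance is the same as above.
True-score variance = [15.1²·0.76 + 19.2²·0.67 + 6.4²·0.58 + 10²·0.60] + 325.746 = 504.033 + 325.746 = 829.779.
Reliability = 829.779 / 1063.36 = 0.780.

0.780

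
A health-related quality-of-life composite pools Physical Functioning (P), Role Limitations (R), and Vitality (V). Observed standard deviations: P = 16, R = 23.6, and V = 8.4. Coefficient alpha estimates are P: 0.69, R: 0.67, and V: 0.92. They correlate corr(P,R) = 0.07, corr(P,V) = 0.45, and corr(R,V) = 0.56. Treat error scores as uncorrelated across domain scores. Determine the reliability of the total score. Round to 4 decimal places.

0.7899

Var(P+R+V) = 16² + 23.6² + 8.4² + 2·[16·23.6·0.07 + 16·8.4·0.45 + 23.6·8.4·0.56] = 883.52 + 395.853 = 1279.37.
With uncorrelated errors the cross-covariances are all true-score covariance, so they carry over unchanged; only the diagonal terms shrink to ρᵢσᵢ².
True-score variance = [16²·0.69 + 23.6²·0.67 + 8.4²·0.92] + 395.853 = 614.718 + 395.853 = 1010.57.
Reliability = 1010.57 / 1279.37 = 0.7899.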